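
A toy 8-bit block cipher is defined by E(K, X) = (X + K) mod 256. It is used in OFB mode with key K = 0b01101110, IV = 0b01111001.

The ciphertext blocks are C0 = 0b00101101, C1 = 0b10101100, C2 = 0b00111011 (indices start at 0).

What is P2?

OFB decryption: S_i = E(K, S_{i−1}) with S_{−1} = IV; P_i = C_i ⊕ S_i.
P0: S = E(K, 0b01111001) = 0b11100111; 0b00101101 ⊕ 0b11100111 = 0b11001010.
P1: S = E(K, 0b11100111) = 0b01010101; 0b10101100 ⊕ 0b01010101 = 0b11111001.
P2: S = E(K, 0b01010101) = 0b11000011; 0b00111011 ⊕ 0b11000011 = 0b11111000.

P2 = 0b11111000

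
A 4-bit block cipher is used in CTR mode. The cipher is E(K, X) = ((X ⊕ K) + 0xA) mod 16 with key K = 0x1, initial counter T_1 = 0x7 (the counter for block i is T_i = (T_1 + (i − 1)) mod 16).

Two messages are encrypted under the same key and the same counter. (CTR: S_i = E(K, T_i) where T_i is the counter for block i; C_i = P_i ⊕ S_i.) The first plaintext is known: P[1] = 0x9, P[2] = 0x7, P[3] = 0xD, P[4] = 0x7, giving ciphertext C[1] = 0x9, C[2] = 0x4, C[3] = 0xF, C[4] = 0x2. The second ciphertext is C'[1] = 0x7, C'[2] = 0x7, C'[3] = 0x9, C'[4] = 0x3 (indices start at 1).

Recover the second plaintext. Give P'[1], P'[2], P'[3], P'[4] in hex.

In CTR with a reused counter, both messages share the same keystream S_i, so C_i ⊕ C'_i = P_i ⊕ P'_i and thus P'_i = P_i ⊕ C_i ⊕ C'_i.
P'[1]: 0x9 ⊕ 0x9 ⊕ 0x7 = 0x7.
P'[2]: 0x7 ⊕ 0x4 ⊕ 0x7 = 0x4.
P'[3]: 0xD ⊕ 0xF ⊕ 0x9 = 0xB.
P'[4]: 0x7 ⊕ 0x2 ⊕ 0x3 = 0x6.

P'[1] = 0x7, P'[2] = 0x4, P'[3] = 0xB, P'[4] = 0x6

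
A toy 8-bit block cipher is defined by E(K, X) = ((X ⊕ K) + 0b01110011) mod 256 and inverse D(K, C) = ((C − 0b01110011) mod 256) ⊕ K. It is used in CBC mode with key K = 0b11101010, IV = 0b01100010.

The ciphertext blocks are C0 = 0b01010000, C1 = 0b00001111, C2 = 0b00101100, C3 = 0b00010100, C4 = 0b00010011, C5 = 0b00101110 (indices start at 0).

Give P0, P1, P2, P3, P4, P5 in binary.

P0 = 0b01010101, P1 = 0b00100110, P2 = 0b01011100, P3 = 0b01100111, P4 = 0b01011110, P5 = 0b01000010

CBC decryption: P_i = D(K, C_i) ⊕ C_{i−1}, with C_{−1} = IV.
P0: D(K, 0b01010000) = 0b00110111; 0b00110111 ⊕ 0b01100010 = 0b01010101.
P1: D(K, 0b00001111) = 0b01110110; 0b01110110 ⊕ 0b01010000 = 0b00100110.
P2: D(K, 0b00101100) = 0b01010011; 0b01010011 ⊕ 0b00001111 = 0b01011100.
P3: D(K, 0b00010100) = 0b01001011; 0b01001011 ⊕ 0b00101100 = 0b01100111.
P4: D(K, 0b00010011) = 0b01001010; 0b01001010 ⊕ 0b00010100 = 0b01011110.
P5: D(K, 0b00101110) = 0b01010001; 0b01010001 ⊕ 0b00010011 = 0b01000010.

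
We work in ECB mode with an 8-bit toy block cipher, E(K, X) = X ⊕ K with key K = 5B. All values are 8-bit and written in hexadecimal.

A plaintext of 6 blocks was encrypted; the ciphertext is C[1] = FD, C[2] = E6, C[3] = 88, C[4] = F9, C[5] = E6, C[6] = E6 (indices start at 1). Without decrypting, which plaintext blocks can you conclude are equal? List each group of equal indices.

ECB encrypts each block independently with the same key, so equal ciphertext blocks imply equal plaintext blocks.
C[2] = C[5] = C[6] = E6, so P[2] = P[5] = P[6].

P[2] = P[5] = P[6]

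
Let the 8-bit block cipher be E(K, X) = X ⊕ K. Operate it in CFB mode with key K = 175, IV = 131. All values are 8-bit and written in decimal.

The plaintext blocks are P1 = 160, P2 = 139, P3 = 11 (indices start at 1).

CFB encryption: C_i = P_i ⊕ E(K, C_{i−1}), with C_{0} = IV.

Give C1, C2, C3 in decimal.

C1: E(K, 131) = 44; 160 ⊕ 44 = 140.
C2: E(K, 140) = 35; 139 ⊕ 35 = 168.
C3: E(K, 168) = 7; 11 ⊕ 7 = 12.

C1 = 140, C2 = 168, C3 = 12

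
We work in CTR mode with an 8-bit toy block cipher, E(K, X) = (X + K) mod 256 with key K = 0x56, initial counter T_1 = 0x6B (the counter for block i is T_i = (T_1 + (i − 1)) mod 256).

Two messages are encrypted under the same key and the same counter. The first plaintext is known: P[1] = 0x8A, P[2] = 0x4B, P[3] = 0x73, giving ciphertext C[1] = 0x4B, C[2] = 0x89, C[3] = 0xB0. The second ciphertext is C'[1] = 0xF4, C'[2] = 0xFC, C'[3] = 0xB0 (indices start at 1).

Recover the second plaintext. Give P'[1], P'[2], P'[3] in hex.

P'[1] = 0x35, P'[2] = 0x3E, P'[3] = 0x73

In CTR with a reused counter, both messages share the same keystream S_i, so C_i ⊕ C'_i = P_i ⊕ P'_i and thus P'_i = P_i ⊕ C_i ⊕ C'_i.
P'[1]: 0x8A ⊕ 0x4B ⊕ 0xF4 = 0x35.
P'[2]: 0x4B ⊕ 0x89 ⊕ 0xFC = 0x3E.
P'[3]: 0x73 ⊕ 0xB0 ⊕ 0xB0 = 0x73.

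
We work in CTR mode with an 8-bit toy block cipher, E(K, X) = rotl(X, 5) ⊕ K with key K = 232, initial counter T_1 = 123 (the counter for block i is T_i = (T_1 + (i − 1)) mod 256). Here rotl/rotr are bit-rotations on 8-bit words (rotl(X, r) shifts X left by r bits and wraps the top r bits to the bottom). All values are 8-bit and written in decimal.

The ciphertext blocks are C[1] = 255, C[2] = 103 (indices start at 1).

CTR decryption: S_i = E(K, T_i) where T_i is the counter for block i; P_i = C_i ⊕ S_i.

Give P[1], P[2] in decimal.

P[1] = 120, P[2] = 0

P[1]: T = 123, S = E(K, T) = 135; 255 ⊕ 135 = 120.
P[2]: T = 124, S = E(K, T) = 103; 103 ⊕ 103 = 0.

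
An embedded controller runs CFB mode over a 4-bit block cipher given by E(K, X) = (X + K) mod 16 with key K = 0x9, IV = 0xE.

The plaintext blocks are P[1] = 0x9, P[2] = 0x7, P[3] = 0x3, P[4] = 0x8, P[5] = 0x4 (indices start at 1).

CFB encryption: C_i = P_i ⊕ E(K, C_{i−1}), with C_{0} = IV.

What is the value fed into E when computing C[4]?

C[1]: E(K, 0xE) = 0x7; 0x9 ⊕ 0x7 = 0xE.
C[2]: E(K, 0xE) = 0x7; 0x7 ⊕ 0x7 = 0x0.
C[3]: E(K, 0x0) = 0x9; 0x3 ⊕ 0x9 = 0xA.
C[4]: E(K, 0xA) = 0x3; 0x8 ⊕ 0x3 = 0xB.
So the input to E for block [4] is 0xA.

0xA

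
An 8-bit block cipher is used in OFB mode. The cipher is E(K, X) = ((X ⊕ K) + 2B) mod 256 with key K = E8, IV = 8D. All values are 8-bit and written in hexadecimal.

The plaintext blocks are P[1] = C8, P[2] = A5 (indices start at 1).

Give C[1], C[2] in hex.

C[1] = 58, C[2] = 06

OFB encryption: S_i = E(K, S_{i−1}) with S_{0} = IV; C_i = P_i ⊕ S_i.
C[1]: S = E(K, 8D) = 90; C8 ⊕ 90 = 58.
C[2]: S = E(K, 90) = A3; A5 ⊕ A3 = 06.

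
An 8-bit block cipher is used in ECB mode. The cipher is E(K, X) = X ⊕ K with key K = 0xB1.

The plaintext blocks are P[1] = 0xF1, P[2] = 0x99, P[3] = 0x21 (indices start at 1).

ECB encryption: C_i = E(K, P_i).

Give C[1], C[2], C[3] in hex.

C[1] = 0x40, C[2] = 0x28, C[3] = 0x90

C[1]: E(K, 0xF1) = 0x40.
C[2]: E(K, 0x99) = 0x28.
C[3]: E(K, 0x21) = 0x90.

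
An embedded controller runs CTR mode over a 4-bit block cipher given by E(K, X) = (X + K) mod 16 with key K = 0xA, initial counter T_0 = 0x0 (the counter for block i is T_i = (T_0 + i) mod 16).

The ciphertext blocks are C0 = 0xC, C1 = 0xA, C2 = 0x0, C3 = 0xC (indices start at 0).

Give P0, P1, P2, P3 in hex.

CTR decryption: S_i = E(K, T_i) where T_i is the counter for block i; P_i = C_i ⊕ S_i.
P0: T = 0x0, S = E(K, T) = 0xA; 0xC ⊕ 0xA = 0x6.
P1: T = 0x1, S = E(K, T) = 0xB; 0xA ⊕ 0xB = 0x1.
P2: T = 0x2, S = E(K, T) = 0xC; 0x0 ⊕ 0xC = 0xC.
P3: T = 0x3, S = E(K, T) = 0xD; 0xC ⊕ 0xD = 0x1.

P0 = 0x6, P1 = 0x1, P2 = 0xC, P3 = 0x1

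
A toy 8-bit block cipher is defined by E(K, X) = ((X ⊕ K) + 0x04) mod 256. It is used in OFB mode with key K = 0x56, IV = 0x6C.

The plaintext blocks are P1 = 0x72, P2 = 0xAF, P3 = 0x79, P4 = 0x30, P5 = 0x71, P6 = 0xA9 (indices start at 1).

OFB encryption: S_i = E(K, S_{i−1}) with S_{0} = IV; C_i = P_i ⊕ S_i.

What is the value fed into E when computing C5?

0x6C

C1: S = E(K, 0x6C) = 0x3E; 0x72 ⊕ 0x3E = 0x4C.
C2: S = E(K, 0x3E) = 0x6C; 0xAF ⊕ 0x6C = 0xC3.
C3: S = E(K, 0x6C) = 0x3E; 0x79 ⊕ 0x3E = 0x47.
C4: S = E(K, 0x3E) = 0x6C; 0x30 ⊕ 0x6C = 0x5C.
C5: S = E(K, 0x6C) = 0x3E; 0x71 ⊕ 0x3E = 0x4F.
So the input to E for block 5 is 0x6C.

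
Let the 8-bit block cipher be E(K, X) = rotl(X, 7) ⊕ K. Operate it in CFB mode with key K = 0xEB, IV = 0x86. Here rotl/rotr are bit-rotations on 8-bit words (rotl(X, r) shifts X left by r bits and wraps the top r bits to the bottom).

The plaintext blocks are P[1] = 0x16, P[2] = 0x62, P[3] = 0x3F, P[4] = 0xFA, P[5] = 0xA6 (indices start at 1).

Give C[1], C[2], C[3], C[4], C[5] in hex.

C[1] = 0xBE, C[2] = 0xD6, C[3] = 0xBF, C[4] = 0xCE, C[5] = 0x2A

CFB encryption: C_i = P_i ⊕ E(K, C_{i−1}), with C_{0} = IV.
C[1]: E(K, 0x86) = 0xA8; 0x16 ⊕ 0xA8 = 0xBE.
C[2]: E(K, 0xBE) = 0xB4; 0x62 ⊕ 0xB4 = 0xD6.
C[3]: E(K, 0xD6) = 0x80; 0x3F ⊕ 0x80 = 0xBF.
C[4]: E(K, 0xBF) = 0x34; 0xFA ⊕ 0x34 = 0xCE.
C[5]: E(K, 0xCE) = 0x8C; 0xA6 ⊕ 0x8C = 0x2A.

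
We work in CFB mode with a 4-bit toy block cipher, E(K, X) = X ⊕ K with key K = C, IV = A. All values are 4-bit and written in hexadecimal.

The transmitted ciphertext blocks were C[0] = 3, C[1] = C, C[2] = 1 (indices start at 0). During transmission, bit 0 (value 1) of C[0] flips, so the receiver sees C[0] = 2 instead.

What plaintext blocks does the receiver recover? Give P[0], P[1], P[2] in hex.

P[0] = 4, P[1] = 2, P[2] = 1

CFB decryption: P_i = C_i ⊕ E(K, C_{i−1}), with C_{−1} = IV.
Only C[0] changed, to 2. In CFB, a change in C_i flips the same bit in P_i and garbles P_{i+1}. Decrypting the received ciphertext:
P[0]: E(K, A) = 6; 2 ⊕ 6 = 4.
P[1]: E(K, 2) = E; C ⊕ E = 2.
P[2]: E(K, C) = 0; 1 ⊕ 0 = 1.
Blocks that differ from the original plaintext: P[0], P[1].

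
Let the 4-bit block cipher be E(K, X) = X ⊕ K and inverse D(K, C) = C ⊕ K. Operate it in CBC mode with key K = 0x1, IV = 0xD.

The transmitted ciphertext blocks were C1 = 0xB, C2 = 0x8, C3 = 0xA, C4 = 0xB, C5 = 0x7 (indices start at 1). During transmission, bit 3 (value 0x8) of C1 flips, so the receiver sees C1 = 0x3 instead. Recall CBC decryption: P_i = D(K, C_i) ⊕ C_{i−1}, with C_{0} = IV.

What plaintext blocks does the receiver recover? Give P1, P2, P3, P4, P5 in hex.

P1 = 0xF, P2 = 0xA, P3 = 0x3, P4 = 0x0, P5 = 0xD

Only C1 changed, to 0x3. In CBC, a change in C_i garbles P_i and flips the same bit in P_{i+1}. Decrypting the received ciphertext:
P1: D(K, 0x3) = 0x2; 0x2 ⊕ 0xD = 0xF.
P2: D(K, 0x8) = 0x9; 0x9 ⊕ 0x3 = 0xA.
P3: D(K, 0xA) = 0xB; 0xB ⊕ 0x8 = 0x3.
P4: D(K, 0xB) = 0xA; 0xA ⊕ 0xA = 0x0.
P5: D(K, 0x7) = 0x6; 0x6 ⊕ 0xB = 0xD.
Blocks that differ from the original plaintext: P1, P2.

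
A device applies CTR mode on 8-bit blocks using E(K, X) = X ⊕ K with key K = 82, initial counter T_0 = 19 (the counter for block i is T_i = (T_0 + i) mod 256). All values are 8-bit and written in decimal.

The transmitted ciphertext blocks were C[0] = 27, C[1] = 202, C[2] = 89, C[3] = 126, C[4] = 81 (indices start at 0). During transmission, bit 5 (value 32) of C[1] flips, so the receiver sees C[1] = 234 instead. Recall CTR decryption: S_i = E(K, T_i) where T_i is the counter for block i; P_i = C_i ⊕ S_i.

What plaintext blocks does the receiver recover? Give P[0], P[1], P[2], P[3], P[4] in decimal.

Only C[1] changed, to 234. In CTR, a change in C_i flips the same bit in P_i only; the keystream is unaffected. Decrypting the received ciphertext:
P[0]: T = 19, S = E(K, T) = 65; 27 ⊕ 65 = 90.
P[1]: T = 20, S = E(K, T) = 70; 234 ⊕ 70 = 172.
P[2]: T = 21, S = E(K, T) = 71; 89 ⊕ 71 = 30.
P[3]: T = 22, S = E(K, T) = 68; 126 ⊕ 68 = 58.
P[4]: T = 23, S = E(K, T) = 69; 81 ⊕ 69 = 20.
Blocks that differ from the original plaintext: P[1].

P[0] = 90, P[1] = 172, P[2] = 30, P[3] = 58, P[4] = 20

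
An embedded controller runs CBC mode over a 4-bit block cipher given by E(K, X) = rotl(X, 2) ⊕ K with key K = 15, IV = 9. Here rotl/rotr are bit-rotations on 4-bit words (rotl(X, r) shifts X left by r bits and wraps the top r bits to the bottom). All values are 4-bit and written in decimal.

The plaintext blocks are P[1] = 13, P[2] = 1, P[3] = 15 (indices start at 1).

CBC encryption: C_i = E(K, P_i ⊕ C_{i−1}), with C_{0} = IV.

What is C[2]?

C[2] = 0

C[1]: P[1] ⊕ 9 = 4; E(K, 4) = 14.
C[2]: P[2] ⊕ 14 = 15; E(K, 15) = 0.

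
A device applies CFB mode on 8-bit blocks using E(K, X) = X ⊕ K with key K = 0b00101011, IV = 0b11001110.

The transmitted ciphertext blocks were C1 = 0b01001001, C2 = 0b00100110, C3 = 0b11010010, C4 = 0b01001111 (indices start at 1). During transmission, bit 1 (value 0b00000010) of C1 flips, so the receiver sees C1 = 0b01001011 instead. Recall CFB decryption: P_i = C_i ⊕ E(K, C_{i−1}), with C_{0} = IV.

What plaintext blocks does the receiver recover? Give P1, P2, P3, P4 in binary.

Only C1 changed, to 0b01001011. In CFB, a change in C_i flips the same bit in P_i and garbles P_{i+1}. Decrypting the received ciphertext:
P1: E(K, 0b11001110) = 0b11100101; 0b01001011 ⊕ 0b11100101 = 0b10101110.
P2: E(K, 0b01001011) = 0b01100000; 0b00100110 ⊕ 0b01100000 = 0b01000110.
P3: E(K, 0b00100110) = 0b00001101; 0b11010010 ⊕ 0b00001101 = 0b11011111.
P4: E(K, 0b11010010) = 0b11111001; 0b01001111 ⊕ 0b11111001 = 0b10110110.
Blocks that differ from the original plaintext: P1, P2.

P1 = 0b10101110, P2 = 0b01000110, P3 = 0b11011111, P4 = 0b10110110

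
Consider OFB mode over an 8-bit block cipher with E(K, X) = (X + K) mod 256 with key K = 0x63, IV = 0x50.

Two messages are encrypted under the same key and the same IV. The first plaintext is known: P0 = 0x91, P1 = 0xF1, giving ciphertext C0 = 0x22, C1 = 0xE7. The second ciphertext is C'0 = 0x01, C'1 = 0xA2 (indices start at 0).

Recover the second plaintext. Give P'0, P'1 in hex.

P'0 = 0xB2, P'1 = 0xB4

In OFB with a reused IV, both messages share the same keystream S_i, so C_i ⊕ C'_i = P_i ⊕ P'_i and thus P'_i = P_i ⊕ C_i ⊕ C'_i.
P'0: 0x91 ⊕ 0x22 ⊕ 0x01 = 0xB2.
P'1: 0xF1 ⊕ 0xE7 ⊕ 0xA2 = 0xB4.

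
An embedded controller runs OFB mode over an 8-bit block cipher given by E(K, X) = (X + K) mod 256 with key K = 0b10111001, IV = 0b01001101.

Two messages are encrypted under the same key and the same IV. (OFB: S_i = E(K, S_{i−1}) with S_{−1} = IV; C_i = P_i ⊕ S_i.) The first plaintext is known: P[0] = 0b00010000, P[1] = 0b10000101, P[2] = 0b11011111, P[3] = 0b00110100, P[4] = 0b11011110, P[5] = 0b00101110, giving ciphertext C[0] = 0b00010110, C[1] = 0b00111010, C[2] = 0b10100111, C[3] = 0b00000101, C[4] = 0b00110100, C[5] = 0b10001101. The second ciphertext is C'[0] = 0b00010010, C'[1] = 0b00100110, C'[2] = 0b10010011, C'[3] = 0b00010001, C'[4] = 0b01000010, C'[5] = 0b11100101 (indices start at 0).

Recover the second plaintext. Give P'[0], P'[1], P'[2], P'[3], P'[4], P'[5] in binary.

In OFB with a reused IV, both messages share the same keystream S_i, so C_i ⊕ C'_i = P_i ⊕ P'_i and thus P'_i = P_i ⊕ C_i ⊕ C'_i.
P'[0]: 0b00010000 ⊕ 0b00010110 ⊕ 0b00010010 = 0b00010100.
P'[1]: 0b10000101 ⊕ 0b00111010 ⊕ 0b00100110 = 0b10011001.
P'[2]: 0b11011111 ⊕ 0b10100111 ⊕ 0b10010011 = 0b11101011.
P'[3]: 0b00110100 ⊕ 0b00000101 ⊕ 0b00010001 = 0b00100000.
P'[4]: 0b11011110 ⊕ 0b00110100 ⊕ 0b01000010 = 0b10101000.
P'[5]: 0b00101110 ⊕ 0b10001101 ⊕ 0b11100101 = 0b01000110.

P'[0] = 0b00010100, P'[1] = 0b10011001, P'[2] = 0b11101011, P'[3] = 0b00100000, P'[4] = 0b10101000, P'[5] = 0b01000110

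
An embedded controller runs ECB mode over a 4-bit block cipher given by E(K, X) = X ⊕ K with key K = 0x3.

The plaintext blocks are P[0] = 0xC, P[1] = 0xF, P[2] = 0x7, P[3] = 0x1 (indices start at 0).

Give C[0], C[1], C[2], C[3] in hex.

C[0] = 0xF, C[1] = 0xC, C[2] = 0x4, C[3] = 0x2

ECB encryption: C_i = E(K, P_i).
C[0]: E(K, 0xC) = 0xF.
C[1]: E(K, 0xF) = 0xC.
C[2]: E(K, 0x7) = 0x4.
C[3]: E(K, 0x1) = 0x2.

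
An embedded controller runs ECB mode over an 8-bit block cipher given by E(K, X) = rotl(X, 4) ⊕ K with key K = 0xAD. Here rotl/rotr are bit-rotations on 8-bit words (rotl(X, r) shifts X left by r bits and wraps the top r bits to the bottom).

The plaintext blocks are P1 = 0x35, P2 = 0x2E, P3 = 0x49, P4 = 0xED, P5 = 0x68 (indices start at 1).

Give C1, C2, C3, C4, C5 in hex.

C1 = 0xFE, C2 = 0x4F, C3 = 0x39, C4 = 0x73, C5 = 0x2B

ECB encryption: C_i = E(K, P_i).
C1: E(K, 0x35) = 0xFE.
C2: E(K, 0x2E) = 0x4F.
C3: E(K, 0x49) = 0x39.
C4: E(K, 0xED) = 0x73.
C5: E(K, 0x68) = 0x2B.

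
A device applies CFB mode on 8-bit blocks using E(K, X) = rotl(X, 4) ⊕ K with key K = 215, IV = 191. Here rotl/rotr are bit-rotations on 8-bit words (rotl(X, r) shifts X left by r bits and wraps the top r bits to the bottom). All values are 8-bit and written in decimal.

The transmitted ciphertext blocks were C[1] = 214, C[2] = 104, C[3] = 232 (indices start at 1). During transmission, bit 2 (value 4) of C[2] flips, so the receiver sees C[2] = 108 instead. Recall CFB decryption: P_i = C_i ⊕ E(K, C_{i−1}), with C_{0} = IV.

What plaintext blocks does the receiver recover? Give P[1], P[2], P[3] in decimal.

Only C[2] changed, to 108. In CFB, a change in C_i flips the same bit in P_i and garbles P_{i+1}. Decrypting the received ciphertext:
P[1]: E(K, 191) = 44; 214 ⊕ 44 = 250.
P[2]: E(K, 214) = 186; 108 ⊕ 186 = 214.
P[3]: E(K, 108) = 17; 232 ⊕ 17 = 249.
Blocks that differ from the original plaintext: P[2], P[3].

P[1] = 250, P[2] = 214, P[3] = 249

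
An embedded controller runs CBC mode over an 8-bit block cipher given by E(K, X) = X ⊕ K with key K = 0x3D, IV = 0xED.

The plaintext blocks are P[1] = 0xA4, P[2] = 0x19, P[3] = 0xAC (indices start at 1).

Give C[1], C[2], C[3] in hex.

C[1] = 0x74, C[2] = 0x50, C[3] = 0xC1

CBC encryption: C_i = E(K, P_i ⊕ C_{i−1}), with C_{0} = IV.
C[1]: P[1] ⊕ 0xED = 0x49; E(K, 0x49) = 0x74.
C[2]: P[2] ⊕ 0x74 = 0x6D; E(K, 0x6D) = 0x50.
C[3]: P[3] ⊕ 0x50 = 0xFC; E(K, 0xFC) = 0xC1.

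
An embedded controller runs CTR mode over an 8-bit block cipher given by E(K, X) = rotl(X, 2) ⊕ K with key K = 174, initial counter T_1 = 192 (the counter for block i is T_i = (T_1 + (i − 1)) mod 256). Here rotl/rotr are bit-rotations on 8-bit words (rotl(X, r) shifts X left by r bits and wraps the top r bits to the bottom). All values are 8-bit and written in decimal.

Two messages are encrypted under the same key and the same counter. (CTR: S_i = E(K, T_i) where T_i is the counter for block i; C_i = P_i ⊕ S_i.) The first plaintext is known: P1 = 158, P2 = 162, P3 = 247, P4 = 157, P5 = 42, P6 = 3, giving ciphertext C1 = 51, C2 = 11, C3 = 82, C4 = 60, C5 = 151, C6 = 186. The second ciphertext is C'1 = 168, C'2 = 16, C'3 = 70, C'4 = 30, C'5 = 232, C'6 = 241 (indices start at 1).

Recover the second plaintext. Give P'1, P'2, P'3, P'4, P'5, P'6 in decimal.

P'1 = 5, P'2 = 185, P'3 = 227, P'4 = 191, P'5 = 85, P'6 = 72

In CTR with a reused counter, both messages share the same keystream S_i, so C_i ⊕ C'_i = P_i ⊕ P'_i and thus P'_i = P_i ⊕ C_i ⊕ C'_i.
P'1: 158 ⊕ 51 ⊕ 168 = 5.
P'2: 162 ⊕ 11 ⊕ 16 = 185.
P'3: 247 ⊕ 82 ⊕ 70 = 227.
P'4: 157 ⊕ 60 ⊕ 30 = 191.
P'5: 42 ⊕ 151 ⊕ 232 = 85.
P'6: 3 ⊕ 186 ⊕ 241 = 72.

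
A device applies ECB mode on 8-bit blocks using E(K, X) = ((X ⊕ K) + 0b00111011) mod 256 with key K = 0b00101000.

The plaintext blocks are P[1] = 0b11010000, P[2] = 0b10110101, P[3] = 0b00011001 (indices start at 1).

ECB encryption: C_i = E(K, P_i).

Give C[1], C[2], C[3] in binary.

C[1]: E(K, 0b11010000) = 0b00110011.
C[2]: E(K, 0b10110101) = 0b11011000.
C[3]: E(K, 0b00011001) = 0b01101100.

C[1] = 0b00110011, C[2] = 0b11011000, C[3] = 0b01101100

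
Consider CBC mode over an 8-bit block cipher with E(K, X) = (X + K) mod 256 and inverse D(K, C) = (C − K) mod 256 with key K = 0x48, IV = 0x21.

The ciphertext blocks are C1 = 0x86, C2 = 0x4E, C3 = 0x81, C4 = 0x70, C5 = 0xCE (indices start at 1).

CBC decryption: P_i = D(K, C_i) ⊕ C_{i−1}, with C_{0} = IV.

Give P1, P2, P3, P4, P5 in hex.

P1 = 0x1F, P2 = 0x80, P3 = 0x77, P4 = 0xA9, P5 = 0xF6

P1: D(K, 0x86) = 0x3E; 0x3E ⊕ 0x21 = 0x1F.
P2: D(K, 0x4E) = 0x06; 0x06 ⊕ 0x86 = 0x80.
P3: D(K, 0x81) = 0x39; 0x39 ⊕ 0x4E = 0x77.
P4: D(K, 0x70) = 0x28; 0x28 ⊕ 0x81 = 0xA9.
P5: D(K, 0xCE) = 0x86; 0x86 ⊕ 0x70 = 0xF6.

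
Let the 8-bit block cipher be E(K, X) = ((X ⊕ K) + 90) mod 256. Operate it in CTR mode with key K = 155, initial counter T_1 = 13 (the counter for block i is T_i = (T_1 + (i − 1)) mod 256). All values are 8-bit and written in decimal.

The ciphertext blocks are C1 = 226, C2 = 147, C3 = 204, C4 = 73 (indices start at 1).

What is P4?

CTR decryption: S_i = E(K, T_i) where T_i is the counter for block i; P_i = C_i ⊕ S_i.
P4: T = 16, S = E(K, T) = 229; 73 ⊕ 229 = 172.

P4 = 172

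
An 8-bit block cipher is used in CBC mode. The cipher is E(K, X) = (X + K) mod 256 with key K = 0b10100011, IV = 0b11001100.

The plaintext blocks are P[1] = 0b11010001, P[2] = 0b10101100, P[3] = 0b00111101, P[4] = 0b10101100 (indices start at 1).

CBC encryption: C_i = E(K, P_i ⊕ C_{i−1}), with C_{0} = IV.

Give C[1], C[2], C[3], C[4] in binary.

C[1] = 0b11000000, C[2] = 0b00001111, C[3] = 0b11010101, C[4] = 0b00011100

C[1]: P[1] ⊕ 0b11001100 = 0b00011101; E(K, 0b00011101) = 0b11000000.
C[2]: P[2] ⊕ 0b11000000 = 0b01101100; E(K, 0b01101100) = 0b00001111.
C[3]: P[3] ⊕ 0b00001111 = 0b00110010; E(K, 0b00110010) = 0b11010101.
C[4]: P[4] ⊕ 0b11010101 = 0b01111001; E(K, 0b01111001) = 0b00011100.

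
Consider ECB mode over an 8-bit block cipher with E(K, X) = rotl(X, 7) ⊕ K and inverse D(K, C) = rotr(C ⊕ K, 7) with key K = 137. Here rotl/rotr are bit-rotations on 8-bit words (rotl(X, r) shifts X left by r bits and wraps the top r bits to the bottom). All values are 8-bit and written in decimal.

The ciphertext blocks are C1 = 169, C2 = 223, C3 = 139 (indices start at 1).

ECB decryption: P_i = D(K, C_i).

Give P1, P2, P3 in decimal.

P1 = 64, P2 = 172, P3 = 4

P1: D(K, 169) = 64.
P2: D(K, 223) = 172.
P3: D(K, 139) = 4.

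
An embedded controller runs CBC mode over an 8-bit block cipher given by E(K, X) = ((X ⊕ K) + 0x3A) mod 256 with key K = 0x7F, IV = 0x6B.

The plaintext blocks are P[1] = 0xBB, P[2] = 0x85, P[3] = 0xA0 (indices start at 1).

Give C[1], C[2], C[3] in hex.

CBC encryption: C_i = E(K, P_i ⊕ C_{i−1}), with C_{0} = IV.
C[1]: P[1] ⊕ 0x6B = 0xD0; E(K, 0xD0) = 0xE9.
C[2]: P[2] ⊕ 0xE9 = 0x6C; E(K, 0x6C) = 0x4D.
C[3]: P[3] ⊕ 0x4D = 0xED; E(K, 0xED) = 0xCC.

C[1] = 0xE9, C[2] = 0x4D, C[3] = 0xCC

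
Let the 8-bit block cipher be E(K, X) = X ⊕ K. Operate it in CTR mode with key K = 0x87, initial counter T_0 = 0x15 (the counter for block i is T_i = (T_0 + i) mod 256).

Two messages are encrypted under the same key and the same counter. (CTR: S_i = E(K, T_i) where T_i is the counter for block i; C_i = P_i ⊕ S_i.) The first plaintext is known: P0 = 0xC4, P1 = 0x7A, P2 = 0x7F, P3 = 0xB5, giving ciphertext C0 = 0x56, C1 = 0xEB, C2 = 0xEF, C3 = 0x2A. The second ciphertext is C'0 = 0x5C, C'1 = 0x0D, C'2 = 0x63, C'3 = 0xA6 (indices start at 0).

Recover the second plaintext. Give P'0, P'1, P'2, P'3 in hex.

P'0 = 0xCE, P'1 = 0x9C, P'2 = 0xF3, P'3 = 0x39

In CTR with a reused counter, both messages share the same keystream S_i, so C_i ⊕ C'_i = P_i ⊕ P'_i and thus P'_i = P_i ⊕ C_i ⊕ C'_i.
P'0: 0xC4 ⊕ 0x56 ⊕ 0x5C = 0xCE.
P'1: 0x7A ⊕ 0xEB ⊕ 0x0D = 0x9C.
P'2: 0x7F ⊕ 0xEF ⊕ 0x63 = 0xF3.
P'3: 0xB5 ⊕ 0x2A ⊕ 0xA6 = 0x39.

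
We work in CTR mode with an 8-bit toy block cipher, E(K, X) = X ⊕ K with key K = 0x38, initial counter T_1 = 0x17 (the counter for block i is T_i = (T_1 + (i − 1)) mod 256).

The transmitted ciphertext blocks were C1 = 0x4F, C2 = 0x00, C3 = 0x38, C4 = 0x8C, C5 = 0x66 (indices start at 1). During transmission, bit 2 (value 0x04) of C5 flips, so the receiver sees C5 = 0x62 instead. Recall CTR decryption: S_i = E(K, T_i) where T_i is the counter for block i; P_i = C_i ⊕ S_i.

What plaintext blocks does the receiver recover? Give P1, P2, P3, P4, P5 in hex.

Only C5 changed, to 0x62. In CTR, a change in C_i flips the same bit in P_i only; the keystream is unaffected. Decrypting the received ciphertext:
P1: T = 0x17, S = E(K, T) = 0x2F; 0x4F ⊕ 0x2F = 0x60.
P2: T = 0x18, S = E(K, T) = 0x20; 0x00 ⊕ 0x20 = 0x20.
P3: T = 0x19, S = E(K, T) = 0x21; 0x38 ⊕ 0x21 = 0x19.
P4: T = 0x1A, S = E(K, T) = 0x22; 0x8C ⊕ 0x22 = 0xAE.
P5: T = 0x1B, S = E(K, T) = 0x23; 0x62 ⊕ 0x23 = 0x41.
Blocks that differ from the original plaintext: P5.

P1 = 0x60, P2 = 0x20, P3 = 0x19, P4 = 0xAE, P5 = 0x41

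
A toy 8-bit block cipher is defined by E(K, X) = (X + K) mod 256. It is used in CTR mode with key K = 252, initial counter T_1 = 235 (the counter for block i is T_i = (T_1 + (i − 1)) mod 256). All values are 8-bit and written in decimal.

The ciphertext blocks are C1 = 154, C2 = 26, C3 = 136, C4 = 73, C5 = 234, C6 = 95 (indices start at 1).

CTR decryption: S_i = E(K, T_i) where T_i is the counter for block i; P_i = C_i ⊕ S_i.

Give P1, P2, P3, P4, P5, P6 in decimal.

P1 = 125, P2 = 242, P3 = 97, P4 = 163, P5 = 1, P6 = 179

P1: T = 235, S = E(K, T) = 231; 154 ⊕ 231 = 125.
P2: T = 236, S = E(K, T) = 232; 26 ⊕ 232 = 242.
P3: T = 237, S = E(K, T) = 233; 136 ⊕ 233 = 97.
P4: T = 238, S = E(K, T) = 234; 73 ⊕ 234 = 163.
P5: T = 239, S = E(K, T) = 235; 234 ⊕ 235 = 1.
P6: T = 240, S = E(K, T) = 236; 95 ⊕ 236 = 179.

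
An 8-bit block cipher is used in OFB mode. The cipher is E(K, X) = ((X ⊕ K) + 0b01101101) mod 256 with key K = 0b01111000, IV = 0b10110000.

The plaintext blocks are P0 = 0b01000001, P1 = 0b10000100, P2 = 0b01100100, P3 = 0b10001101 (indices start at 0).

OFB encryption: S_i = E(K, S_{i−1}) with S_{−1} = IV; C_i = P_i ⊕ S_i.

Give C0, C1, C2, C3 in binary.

C0 = 0b01110100, C1 = 0b00111110, C2 = 0b01001011, C3 = 0b01001001

C0: S = E(K, 0b10110000) = 0b00110101; 0b01000001 ⊕ 0b00110101 = 0b01110100.
C1: S = E(K, 0b00110101) = 0b10111010; 0b10000100 ⊕ 0b10111010 = 0b00111110.
C2: S = E(K, 0b10111010) = 0b00101111; 0b01100100 ⊕ 0b00101111 = 0b01001011.
C3: S = E(K, 0b00101111) = 0b11000100; 0b10001101 ⊕ 0b11000100 = 0b01001001.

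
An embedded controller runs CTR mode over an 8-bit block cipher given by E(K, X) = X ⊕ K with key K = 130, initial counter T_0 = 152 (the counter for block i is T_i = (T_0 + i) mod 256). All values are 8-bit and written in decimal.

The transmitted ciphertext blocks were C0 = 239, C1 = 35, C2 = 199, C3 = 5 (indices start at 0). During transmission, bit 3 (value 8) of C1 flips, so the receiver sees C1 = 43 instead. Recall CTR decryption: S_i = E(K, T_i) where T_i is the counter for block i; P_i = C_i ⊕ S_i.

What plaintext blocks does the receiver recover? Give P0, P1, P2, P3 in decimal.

P0 = 245, P1 = 48, P2 = 223, P3 = 28

Only C1 changed, to 43. In CTR, a change in C_i flips the same bit in P_i only; the keystream is unaffected. Decrypting the received ciphertext:
P0: T = 152, S = E(K, T) = 26; 239 ⊕ 26 = 245.
P1: T = 153, S = E(K, T) = 27; 43 ⊕ 27 = 48.
P2: T = 154, S = E(K, T) = 24; 199 ⊕ 24 = 223.
P3: T = 155, S = E(K, T) = 25; 5 ⊕ 25 = 28.
Blocks that differ from the original plaintext: P1.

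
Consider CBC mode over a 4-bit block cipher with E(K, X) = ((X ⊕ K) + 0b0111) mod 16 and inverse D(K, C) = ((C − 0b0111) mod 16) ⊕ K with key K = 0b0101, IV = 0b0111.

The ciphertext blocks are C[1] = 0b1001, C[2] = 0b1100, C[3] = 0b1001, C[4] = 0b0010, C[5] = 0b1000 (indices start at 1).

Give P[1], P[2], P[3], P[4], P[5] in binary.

CBC decryption: P_i = D(K, C_i) ⊕ C_{i−1}, with C_{0} = IV.
P[1]: D(K, 0b1001) = 0b0111; 0b0111 ⊕ 0b0111 = 0b0000.
P[2]: D(K, 0b1100) = 0b0000; 0b0000 ⊕ 0b1001 = 0b1001.
P[3]: D(K, 0b1001) = 0b0111; 0b0111 ⊕ 0b1100 = 0b1011.
P[4]: D(K, 0b0010) = 0b1110; 0b1110 ⊕ 0b1001 = 0b0111.
P[5]: D(K, 0b1000) = 0b0100; 0b0100 ⊕ 0b0010 = 0b0110.

P[1] = 0b0000, P[2] = 0b1001, P[3] = 0b1011, P[4] = 0b0111, P[5] = 0b0110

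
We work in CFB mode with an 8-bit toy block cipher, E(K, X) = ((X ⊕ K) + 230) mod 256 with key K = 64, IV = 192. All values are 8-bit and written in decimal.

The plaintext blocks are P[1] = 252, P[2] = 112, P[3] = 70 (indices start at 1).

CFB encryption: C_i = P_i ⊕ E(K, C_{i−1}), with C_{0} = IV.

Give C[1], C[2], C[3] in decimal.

C[1] = 154, C[2] = 176, C[3] = 144

C[1]: E(K, 192) = 102; 252 ⊕ 102 = 154.
C[2]: E(K, 154) = 192; 112 ⊕ 192 = 176.
C[3]: E(K, 176) = 214; 70 ⊕ 214 = 144.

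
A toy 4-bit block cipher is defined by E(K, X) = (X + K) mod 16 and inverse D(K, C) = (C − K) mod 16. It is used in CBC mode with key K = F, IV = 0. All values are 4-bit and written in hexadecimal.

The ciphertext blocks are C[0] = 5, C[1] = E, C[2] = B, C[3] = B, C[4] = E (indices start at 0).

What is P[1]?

CBC decryption: P_i = D(K, C_i) ⊕ C_{i−1}, with C_{−1} = IV.
P[1]: D(K, E) = F; F ⊕ 5 = A.

P[1] = A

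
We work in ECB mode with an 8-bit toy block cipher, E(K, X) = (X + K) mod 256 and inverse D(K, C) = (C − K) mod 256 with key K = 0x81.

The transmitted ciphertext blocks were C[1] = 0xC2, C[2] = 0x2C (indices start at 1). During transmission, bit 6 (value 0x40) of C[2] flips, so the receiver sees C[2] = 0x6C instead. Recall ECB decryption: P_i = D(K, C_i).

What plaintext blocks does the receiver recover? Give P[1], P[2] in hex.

Only C[2] changed, to 0x6C. In ECB, a change in C_i affects only P_i. Decrypting the received ciphertext:
P[1]: D(K, 0xC2) = 0x41.
P[2]: D(K, 0x6C) = 0xEB.
Blocks that differ from the original plaintext: P[2].

P[1] = 0x41, P[2] = 0xEB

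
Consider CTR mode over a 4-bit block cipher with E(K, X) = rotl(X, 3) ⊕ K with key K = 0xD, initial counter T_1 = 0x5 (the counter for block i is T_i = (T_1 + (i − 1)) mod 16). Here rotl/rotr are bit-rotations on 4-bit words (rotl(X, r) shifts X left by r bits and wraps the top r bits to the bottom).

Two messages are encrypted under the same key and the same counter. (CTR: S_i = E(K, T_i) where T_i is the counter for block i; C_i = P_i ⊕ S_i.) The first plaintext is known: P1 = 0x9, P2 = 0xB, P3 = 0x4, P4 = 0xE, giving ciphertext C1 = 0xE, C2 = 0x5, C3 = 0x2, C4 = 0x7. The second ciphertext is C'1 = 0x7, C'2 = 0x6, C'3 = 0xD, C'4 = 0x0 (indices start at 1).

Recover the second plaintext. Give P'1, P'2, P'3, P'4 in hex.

P'1 = 0x0, P'2 = 0x8, P'3 = 0xB, P'4 = 0x9

In CTR with a reused counter, both messages share the same keystream S_i, so C_i ⊕ C'_i = P_i ⊕ P'_i and thus P'_i = P_i ⊕ C_i ⊕ C'_i.
P'1: 0x9 ⊕ 0xE ⊕ 0x7 = 0x0.
P'2: 0xB ⊕ 0x5 ⊕ 0x6 = 0x8.
P'3: 0x4 ⊕ 0x2 ⊕ 0xD = 0xB.
P'4: 0xE ⊕ 0x7 ⊕ 0x0 = 0x9.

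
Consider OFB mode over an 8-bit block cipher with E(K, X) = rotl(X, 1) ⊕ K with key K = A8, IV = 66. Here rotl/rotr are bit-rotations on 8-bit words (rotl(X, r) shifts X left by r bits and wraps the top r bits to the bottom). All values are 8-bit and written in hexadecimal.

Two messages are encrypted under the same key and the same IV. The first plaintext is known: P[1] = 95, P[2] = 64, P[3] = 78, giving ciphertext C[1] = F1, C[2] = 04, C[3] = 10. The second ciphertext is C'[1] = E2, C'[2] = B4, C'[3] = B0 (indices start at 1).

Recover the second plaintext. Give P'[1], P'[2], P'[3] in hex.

In OFB with a reused IV, both messages share the same keystream S_i, so C_i ⊕ C'_i = P_i ⊕ P'_i and thus P'_i = P_i ⊕ C_i ⊕ C'_i.
P'[1]: 95 ⊕ F1 ⊕ E2 = 86.
P'[2]: 64 ⊕ 04 ⊕ B4 = D4.
P'[3]: 78 ⊕ 10 ⊕ B0 = D8.

P'[1] = 86, P'[2] = D4, P'[3] = D8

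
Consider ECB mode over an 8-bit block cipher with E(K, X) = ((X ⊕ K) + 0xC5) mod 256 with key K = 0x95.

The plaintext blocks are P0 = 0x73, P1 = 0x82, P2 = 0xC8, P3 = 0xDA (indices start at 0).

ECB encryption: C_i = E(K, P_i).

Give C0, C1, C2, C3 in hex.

C0: E(K, 0x73) = 0xAB.
C1: E(K, 0x82) = 0xDC.
C2: E(K, 0xC8) = 0x22.
C3: E(K, 0xDA) = 0x14.

C0 = 0xAB, C1 = 0xDC, C2 = 0x22, C3 = 0x14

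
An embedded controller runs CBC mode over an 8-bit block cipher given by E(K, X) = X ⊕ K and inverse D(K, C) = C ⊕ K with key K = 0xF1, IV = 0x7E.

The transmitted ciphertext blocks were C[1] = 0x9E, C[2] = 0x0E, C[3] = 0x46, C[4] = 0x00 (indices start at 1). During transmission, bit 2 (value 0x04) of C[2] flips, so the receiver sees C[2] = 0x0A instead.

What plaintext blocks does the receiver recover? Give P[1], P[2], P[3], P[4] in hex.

CBC decryption: P_i = D(K, C_i) ⊕ C_{i−1}, with C_{0} = IV.
Only C[2] changed, to 0x0A. In CBC, a change in C_i garbles P_i and flips the same bit in P_{i+1}. Decrypting the received ciphertext:
P[1]: D(K, 0x9E) = 0x6F; 0x6F ⊕ 0x7E = 0x11.
P[2]: D(K, 0x0A) = 0xFB; 0xFB ⊕ 0x9E = 0x65.
P[3]: D(K, 0x46) = 0xB7; 0xB7 ⊕ 0x0A = 0xBD.
P[4]: D(K, 0x00) = 0xF1; 0xF1 ⊕ 0x46 = 0xB7.
Blocks that differ from the original plaintext: P[2], P[3].

P[1] = 0x11, P[2] = 0x65, P[3] = 0xBD, P[4] = 0xB7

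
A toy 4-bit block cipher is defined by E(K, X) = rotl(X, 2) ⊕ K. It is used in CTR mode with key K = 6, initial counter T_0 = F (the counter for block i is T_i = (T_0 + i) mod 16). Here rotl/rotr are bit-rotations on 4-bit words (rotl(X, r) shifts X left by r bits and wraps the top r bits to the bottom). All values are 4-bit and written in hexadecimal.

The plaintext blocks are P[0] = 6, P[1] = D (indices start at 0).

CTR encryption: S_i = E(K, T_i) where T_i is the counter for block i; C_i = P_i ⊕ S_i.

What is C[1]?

C[0]: T = F, S = E(K, T) = 9; 6 ⊕ 9 = F.
C[1]: T = 0, S = E(K, T) = 6; D ⊕ 6 = B.

C[1] = B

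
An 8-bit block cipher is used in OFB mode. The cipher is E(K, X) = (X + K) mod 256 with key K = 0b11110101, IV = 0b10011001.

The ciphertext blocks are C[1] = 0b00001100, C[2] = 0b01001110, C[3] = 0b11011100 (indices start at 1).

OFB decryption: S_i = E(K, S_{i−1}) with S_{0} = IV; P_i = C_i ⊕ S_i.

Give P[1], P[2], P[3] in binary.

P[1] = 0b10000010, P[2] = 0b11001101, P[3] = 0b10100100

P[1]: S = E(K, 0b10011001) = 0b10001110; 0b00001100 ⊕ 0b10001110 = 0b10000010.
P[2]: S = E(K, 0b10001110) = 0b10000011; 0b01001110 ⊕ 0b10000011 = 0b11001101.
P[3]: S = E(K, 0b10000011) = 0b01111000; 0b11011100 ⊕ 0b01111000 = 0b10100100.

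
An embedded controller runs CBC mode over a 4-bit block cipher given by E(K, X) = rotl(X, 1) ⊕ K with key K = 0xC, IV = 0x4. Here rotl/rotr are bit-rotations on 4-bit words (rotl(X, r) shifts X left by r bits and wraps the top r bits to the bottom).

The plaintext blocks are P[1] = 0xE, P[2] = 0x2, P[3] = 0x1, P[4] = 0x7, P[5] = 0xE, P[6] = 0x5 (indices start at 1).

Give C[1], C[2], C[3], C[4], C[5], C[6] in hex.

CBC encryption: C_i = E(K, P_i ⊕ C_{i−1}), with C_{0} = IV.
C[1]: P[1] ⊕ 0x4 = 0xA; E(K, 0xA) = 0x9.
C[2]: P[2] ⊕ 0x9 = 0xB; E(K, 0xB) = 0xB.
C[3]: P[3] ⊕ 0xB = 0xA; E(K, 0xA) = 0x9.
C[4]: P[4] ⊕ 0x9 = 0xE; E(K, 0xE) = 0x1.
C[5]: P[5] ⊕ 0x1 = 0xF; E(K, 0xF) = 0x3.
C[6]: P[6] ⊕ 0x3 = 0x6; E(K, 0x6) = 0x0.

C[1] = 0x9, C[2] = 0xB, C[3] = 0x9, C[4] = 0x1, C[5] = 0x3, C[6] = 0x0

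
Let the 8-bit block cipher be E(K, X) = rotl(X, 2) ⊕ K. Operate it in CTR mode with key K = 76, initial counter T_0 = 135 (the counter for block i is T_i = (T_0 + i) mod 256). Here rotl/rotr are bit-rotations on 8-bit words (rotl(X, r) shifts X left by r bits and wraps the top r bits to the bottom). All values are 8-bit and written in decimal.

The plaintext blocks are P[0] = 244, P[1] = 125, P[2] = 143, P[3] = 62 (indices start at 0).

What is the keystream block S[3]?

CTR encryption: S_i = E(K, T_i) where T_i is the counter for block i; C_i = P_i ⊕ S_i.
C[0]: T = 135, S = E(K, T) = 82; 244 ⊕ 82 = 166.
C[1]: T = 136, S = E(K, T) = 110; 125 ⊕ 110 = 19.
C[2]: T = 137, S = E(K, T) = 106; 143 ⊕ 106 = 229.
C[3]: T = 138, S = E(K, T) = 102; 62 ⊕ 102 = 88.
So S[3] = 102.

102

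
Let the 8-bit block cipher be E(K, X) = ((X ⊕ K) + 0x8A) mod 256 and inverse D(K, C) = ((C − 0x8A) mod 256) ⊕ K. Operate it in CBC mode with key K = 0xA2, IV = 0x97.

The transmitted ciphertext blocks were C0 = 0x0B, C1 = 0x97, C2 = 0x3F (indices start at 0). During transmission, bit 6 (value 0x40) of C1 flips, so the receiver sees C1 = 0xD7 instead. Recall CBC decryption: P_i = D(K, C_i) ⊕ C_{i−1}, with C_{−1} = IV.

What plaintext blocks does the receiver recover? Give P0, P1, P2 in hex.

Only C1 changed, to 0xD7. In CBC, a change in C_i garbles P_i and flips the same bit in P_{i+1}. Decrypting the received ciphertext:
P0: D(K, 0x0B) = 0x23; 0x23 ⊕ 0x97 = 0xB4.
P1: D(K, 0xD7) = 0xEF; 0xEF ⊕ 0x0B = 0xE4.
P2: D(K, 0x3F) = 0x17; 0x17 ⊕ 0xD7 = 0xC0.
Blocks that differ from the original plaintext: P1, P2.

P0 = 0xB4, P1 = 0xE4, P2 = 0xC0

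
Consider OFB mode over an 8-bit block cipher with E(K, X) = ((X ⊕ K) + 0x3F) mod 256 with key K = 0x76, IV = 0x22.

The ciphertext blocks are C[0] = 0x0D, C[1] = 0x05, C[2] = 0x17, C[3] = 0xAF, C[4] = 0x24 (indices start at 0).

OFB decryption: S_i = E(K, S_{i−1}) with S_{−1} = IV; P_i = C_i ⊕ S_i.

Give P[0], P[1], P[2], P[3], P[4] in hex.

P[0] = 0x9E, P[1] = 0x21, P[2] = 0x86, P[3] = 0x89, P[4] = 0xAB

P[0]: S = E(K, 0x22) = 0x93; 0x0D ⊕ 0x93 = 0x9E.
P[1]: S = E(K, 0x93) = 0x24; 0x05 ⊕ 0x24 = 0x21.
P[2]: S = E(K, 0x24) = 0x91; 0x17 ⊕ 0x91 = 0x86.
P[3]: S = E(K, 0x91) = 0x26; 0xAF ⊕ 0x26 = 0x89.
P[4]: S = E(K, 0x26) = 0x8F; 0x24 ⊕ 0x8F = 0xAB.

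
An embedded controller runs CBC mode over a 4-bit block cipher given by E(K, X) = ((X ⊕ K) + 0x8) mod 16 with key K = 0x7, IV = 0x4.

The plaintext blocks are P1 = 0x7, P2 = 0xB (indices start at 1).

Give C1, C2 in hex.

C1 = 0xC, C2 = 0x8

CBC encryption: C_i = E(K, P_i ⊕ C_{i−1}), with C_{0} = IV.
C1: P1 ⊕ 0x4 = 0x3; E(K, 0x3) = 0xC.
C2: P2 ⊕ 0xC = 0x7; E(K, 0x7) = 0x8.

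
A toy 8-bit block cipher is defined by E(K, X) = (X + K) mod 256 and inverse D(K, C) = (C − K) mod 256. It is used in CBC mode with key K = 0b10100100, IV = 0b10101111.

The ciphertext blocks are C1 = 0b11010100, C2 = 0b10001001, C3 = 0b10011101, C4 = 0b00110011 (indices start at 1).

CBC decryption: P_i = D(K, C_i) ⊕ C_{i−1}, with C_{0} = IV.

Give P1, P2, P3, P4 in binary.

P1: D(K, 0b11010100) = 0b00110000; 0b00110000 ⊕ 0b10101111 = 0b10011111.
P2: D(K, 0b10001001) = 0b11100101; 0b11100101 ⊕ 0b11010100 = 0b00110001.
P3: D(K, 0b10011101) = 0b11111001; 0b11111001 ⊕ 0b10001001 = 0b01110000.
P4: D(K, 0b00110011) = 0b10001111; 0b10001111 ⊕ 0b10011101 = 0b00010010.

P1 = 0b10011111, P2 = 0b00110001, P3 = 0b01110000, P4 = 0b00010010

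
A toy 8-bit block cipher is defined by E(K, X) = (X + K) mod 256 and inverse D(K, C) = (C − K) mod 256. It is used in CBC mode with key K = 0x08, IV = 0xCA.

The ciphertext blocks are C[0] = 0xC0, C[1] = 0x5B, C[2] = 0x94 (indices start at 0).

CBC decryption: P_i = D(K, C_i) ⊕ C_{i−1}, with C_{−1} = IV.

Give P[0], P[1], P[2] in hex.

P[0] = 0x72, P[1] = 0x93, P[2] = 0xD7

P[0]: D(K, 0xC0) = 0xB8; 0xB8 ⊕ 0xCA = 0x72.
P[1]: D(K, 0x5B) = 0x53; 0x53 ⊕ 0xC0 = 0x93.
P[2]: D(K, 0x94) = 0x8C; 0x8C ⊕ 0x5B = 0xD7.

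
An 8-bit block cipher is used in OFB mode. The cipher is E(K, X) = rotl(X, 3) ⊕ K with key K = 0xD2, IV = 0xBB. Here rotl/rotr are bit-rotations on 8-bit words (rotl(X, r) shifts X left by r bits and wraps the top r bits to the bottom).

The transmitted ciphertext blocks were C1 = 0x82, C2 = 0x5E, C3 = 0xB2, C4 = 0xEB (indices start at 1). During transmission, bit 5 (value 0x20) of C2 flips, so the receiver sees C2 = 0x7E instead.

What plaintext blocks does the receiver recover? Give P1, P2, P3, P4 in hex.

P1 = 0x8D, P2 = 0xD4, P3 = 0x35, P4 = 0x05

OFB decryption: S_i = E(K, S_{i−1}) with S_{0} = IV; P_i = C_i ⊕ S_i.
Only C2 changed, to 0x7E. In OFB, a change in C_i flips the same bit in P_i only; the keystream is unaffected. Decrypting the received ciphertext:
P1: S = E(K, 0xBB) = 0x0F; 0x82 ⊕ 0x0F = 0x8D.
P2: S = E(K, 0x0F) = 0xAA; 0x7E ⊕ 0xAA = 0xD4.
P3: S = E(K, 0xAA) = 0x87; 0xB2 ⊕ 0x87 = 0x35.
P4: S = E(K, 0x87) = 0xEE; 0xEB ⊕ 0xEE = 0x05.
Blocks that differ from the original plaintext: P2.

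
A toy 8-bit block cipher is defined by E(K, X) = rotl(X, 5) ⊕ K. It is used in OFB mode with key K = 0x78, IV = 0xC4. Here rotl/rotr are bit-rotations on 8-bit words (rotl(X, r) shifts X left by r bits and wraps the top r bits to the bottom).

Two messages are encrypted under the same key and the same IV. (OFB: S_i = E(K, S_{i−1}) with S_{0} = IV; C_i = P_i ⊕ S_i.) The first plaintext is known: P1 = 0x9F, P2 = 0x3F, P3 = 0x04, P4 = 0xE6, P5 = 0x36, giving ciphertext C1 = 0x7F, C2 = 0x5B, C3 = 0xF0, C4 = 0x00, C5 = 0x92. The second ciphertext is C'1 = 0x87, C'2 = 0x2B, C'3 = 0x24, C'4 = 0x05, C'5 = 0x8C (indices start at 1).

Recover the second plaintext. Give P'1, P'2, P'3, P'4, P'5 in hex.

In OFB with a reused IV, both messages share the same keystream S_i, so C_i ⊕ C'_i = P_i ⊕ P'_i and thus P'_i = P_i ⊕ C_i ⊕ C'_i.
P'1: 0x9F ⊕ 0x7F ⊕ 0x87 = 0x67.
P'2: 0x3F ⊕ 0x5B ⊕ 0x2B = 0x4F.
P'3: 0x04 ⊕ 0xF0 ⊕ 0x24 = 0xD0.
P'4: 0xE6 ⊕ 0x00 ⊕ 0x05 = 0xE3.
P'5: 0x36 ⊕ 0x92 ⊕ 0x8C = 0x28.

P'1 = 0x67, P'2 = 0x4F, P'3 = 0xD0, P'4 = 0xE3, P'5 = 0x28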